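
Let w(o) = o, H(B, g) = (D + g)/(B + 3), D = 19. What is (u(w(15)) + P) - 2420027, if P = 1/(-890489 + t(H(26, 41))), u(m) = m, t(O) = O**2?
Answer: -1812341297352629/748897649 ≈ -2.4200e+6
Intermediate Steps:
H(B, g) = (19 + g)/(3 + B) (H(B, g) = (19 + g)/(B + 3) = (19 + g)/(3 + B))
P = -841/748897649 (P = 1/(-890489 + ((19 + 41)/(3 + 26))**2) = 1/(-890489 + (60/29)**2) = 1/(-890489 + 3600/841) = 1/(-748897649/841) = -841/748897649 ≈ -1.1230e-6)
(u(w(15)) + P) - 2420027 = (15 - 841/748897649) - 2420027 = 11233463894/748897649 - 2420027 = -1812341297352629/748897649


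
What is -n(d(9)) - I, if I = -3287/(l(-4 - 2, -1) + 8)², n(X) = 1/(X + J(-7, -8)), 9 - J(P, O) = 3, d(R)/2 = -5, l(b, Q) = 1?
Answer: 13229/324 ≈ 40.830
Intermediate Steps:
d(R) = -10 (d(R) = 2*(-5) = -10)
J(P, O) = 6 (J(P, O) = 9 - 1*3 = 9 - 3 = 6)
n(X) = 1/(6 + X) (n(X) = 1/(X + 6) = 1/(6 + X))
I = -3287/81 (I = -3287/(1 + 8)² = -3287/(9²) = -3287/81 ≈ -40.580)
-n(d(9)) - I = -1/(6 - 10) - 1*(-3287/81) = -1/(-4) + 3287/81 = -1*(-¼) + 3287/81 = ¼ + 3287/81 = 13229/324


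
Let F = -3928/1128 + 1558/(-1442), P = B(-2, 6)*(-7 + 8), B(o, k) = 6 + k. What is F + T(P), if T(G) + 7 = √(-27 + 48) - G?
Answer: -2395409/101661 + √21 ≈ -18.980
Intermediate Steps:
P = 12 (P = (6 + 6)*(-7 + 8) = 12*1 = 12)
T(G) = -7 + √21 - G (T(G) = -7 + (√(-27 + 48) - G) = -7 + (√21 - G) = -7 + √21 - G)
F = -463850/101661 (F = -3928*1/1128 + 1558*(-1/1442) = -491/141 - 779/721 = -463850/101661 ≈ -4.5627)
F + T(P) = -463850/101661 + (-7 + √21 - 1*12) = -463850/101661 + (-7 + √21 - 12) = -463850/101661 + (-19 + √21) = -2395409/101661 + √21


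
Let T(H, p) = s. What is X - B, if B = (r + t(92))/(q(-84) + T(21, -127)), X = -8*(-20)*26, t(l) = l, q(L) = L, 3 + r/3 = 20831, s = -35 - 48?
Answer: 757296/167 ≈ 4534.7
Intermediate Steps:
s = -83
T(H, p) = -83
r = 62484 (r = -9 + 3*20831 = -9 + 62493 = 62484)
X = 4160 (X = 160*26 = 4160)
B = -62576/167 (B = (62484 + 92)/(-84 - 83) = 62576/(-167) = 62576*(-1/167) = -62576/167 ≈ -374.71)
X - B = 4160 - 1*(-62576/167) = 4160 + 62576/167 = 757296/167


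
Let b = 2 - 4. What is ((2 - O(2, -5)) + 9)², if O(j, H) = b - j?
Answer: 225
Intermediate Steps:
b = -2
O(j, H) = -2 - j
((2 - O(2, -5)) + 9)² = ((2 - (-2 - 1*2)) + 9)² = ((2 - (-2 - 2)) + 9)² = ((2 - 1*(-4)) + 9)² = ((2 + 4) + 9)² = (6 + 9)² = 15² = 225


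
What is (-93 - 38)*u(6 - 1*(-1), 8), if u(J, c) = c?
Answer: -1048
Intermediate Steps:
(-93 - 38)*u(6 - 1*(-1), 8) = (-93 - 38)*8 = -131*8 = -1048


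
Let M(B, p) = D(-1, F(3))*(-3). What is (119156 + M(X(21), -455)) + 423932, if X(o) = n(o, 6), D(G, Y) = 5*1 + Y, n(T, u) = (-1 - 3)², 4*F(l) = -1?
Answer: 2172295/4 ≈ 5.4307e+5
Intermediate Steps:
F(l) = -¼ (F(l) = (¼)*(-1) = -¼)
n(T, u) = 16 (n(T, u) = (-4)² = 16)
D(G, Y) = 5 + Y
X(o) = 16
M(B, p) = -57/4 (M(B, p) = (5 - ¼)*(-3) = (19/4)*(-3) = -57/4)
(119156 + M(X(21), -455)) + 423932 = (119156 - 57/4) + 423932 = 476567/4 + 423932 = 2172295/4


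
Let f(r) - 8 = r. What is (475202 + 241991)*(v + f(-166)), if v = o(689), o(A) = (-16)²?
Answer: 70284914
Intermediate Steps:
f(r) = 8 + r
o(A) = 256
v = 256
(475202 + 241991)*(v + f(-166)) = (475202 + 241991)*(256 + (8 - 166)) = 717193*(256 - 158) = 717193*98 = 70284914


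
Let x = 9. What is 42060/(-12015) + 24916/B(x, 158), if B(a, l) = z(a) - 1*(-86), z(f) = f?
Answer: 19691336/76095 ≈ 258.77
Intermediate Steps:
B(a, l) = 86 + a (B(a, l) = a - 1*(-86) = a + 86 = 86 + a)
42060/(-12015) + 24916/B(x, 158) = 42060/(-12015) + 24916/(86 + 9) = 42060*(-1/12015) + 24916/95 = -2804/801 + 24916*(1/95) = -2804/801 + 24916/95 = 19691336/76095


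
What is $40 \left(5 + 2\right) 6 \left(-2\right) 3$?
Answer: $-10080$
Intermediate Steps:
$40 \left(5 + 2\right) 6 \left(-2\right) 3 = 40 \cdot 7 \cdot 6 \left(-2\right) 3 = 40 \cdot 42 \left(-2\right) 3 = 40 \left(-84\right) 3 = \left(-3360\right) 3 = -10080$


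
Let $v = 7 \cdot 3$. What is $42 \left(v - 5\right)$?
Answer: $672$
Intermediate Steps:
$v = 21$
$42 \left(v - 5\right) = 42 \left(21 - 5\right) = 42 \cdot 16 = 672$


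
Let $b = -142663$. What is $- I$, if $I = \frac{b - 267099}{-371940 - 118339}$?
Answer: $- \frac{409762}{490279} \approx -0.83577$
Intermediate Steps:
$I = \frac{409762}{490279}$ ($I = \frac{-142663 - 267099}{-371940 - 118339} = - \frac{409762}{-490279} = \left(-409762\right) \left(- \frac{1}{490279}\right) = \frac{409762}{490279} \approx 0.83577$)
$- I = \left(-1\right) \frac{409762}{490279} = - \frac{409762}{490279}$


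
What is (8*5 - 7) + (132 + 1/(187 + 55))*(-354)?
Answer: -5650272/121 ≈ -46696.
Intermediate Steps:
(8*5 - 7) + (132 + 1/(187 + 55))*(-354) = (40 - 7) + (132 + 1/242)*(-354) = 33 + (132 + 1/242)*(-354) = 33 + (31945/242)*(-354) = 33 - 5654265/121 = -5650272/121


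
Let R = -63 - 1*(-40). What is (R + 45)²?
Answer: 484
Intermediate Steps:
R = -23 (R = -63 + 40 = -23)
(R + 45)² = (-23 + 45)² = 22² = 484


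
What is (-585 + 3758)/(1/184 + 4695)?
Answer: 583832/863881 ≈ 0.67582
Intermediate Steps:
(-585 + 3758)/(1/184 + 4695) = 3173/(1/184 + 4695) = 3173/(863881/184) = 3173*(184/863881) = 583832/863881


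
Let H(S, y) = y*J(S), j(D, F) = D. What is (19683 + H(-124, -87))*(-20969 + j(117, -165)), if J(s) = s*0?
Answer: -410429916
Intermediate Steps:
J(s) = 0
H(S, y) = 0 (H(S, y) = y*0 = 0)
(19683 + H(-124, -87))*(-20969 + j(117, -165)) = (19683 + 0)*(-20969 + 117) = 19683*(-20852) = -410429916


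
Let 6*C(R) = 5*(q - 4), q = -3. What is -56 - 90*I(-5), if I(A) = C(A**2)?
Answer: 469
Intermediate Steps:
C(R) = -35/6 (C(R) = (5*(-3 - 4))/6 = (5*(-7))/6 = (1/6)*(-35) = -35/6)
I(A) = -35/6
-56 - 90*I(-5) = -56 - 90*(-35/6) = -56 + 525 = 469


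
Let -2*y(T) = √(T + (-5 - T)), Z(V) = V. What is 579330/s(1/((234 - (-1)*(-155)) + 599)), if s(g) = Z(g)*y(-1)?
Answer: 157114296*I*√5 ≈ 3.5132e+8*I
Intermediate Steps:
y(T) = -I*√5/2 (y(T) = -√(T + (-5 - T))/2 = -I*√5/2)
s(g) = -I*g*√5/2 (s(g) = g*(-I*√5/2) = -I*g*√5/2)
579330/s(1/((234 - (-1)*(-155)) + 599)) = 579330/((-I*√5/(2*((234 - (-1)*(-155)) + 599)))) = 579330/((-I*√5/(2*((234 - 1*155) + 599)))) = 579330/((-I*√5/(2*((234 - 155) + 599)))) = 579330/((-I*√5/(2*(79 + 599)))) = 579330/((-½*I*√5/678)) = 579330/((-½*I*1/678*√5)) = 579330/((-I*√5/1356)) = 579330*(1356*I*√5/5) = 157114296*I*√5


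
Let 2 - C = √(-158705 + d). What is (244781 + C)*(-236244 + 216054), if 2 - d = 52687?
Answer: -4942168770 + 20190*I*√211390 ≈ -4.9422e+9 + 9.2828e+6*I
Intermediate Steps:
d = -52685 (d = 2 - 1*52687 = 2 - 52687 = -52685)
C = 2 - I*√211390 (C = 2 - √(-158705 - 52685) = 2 - √(-211390) = 2 - I*√211390 ≈ 2.0 - 459.77*I)
(244781 + C)*(-236244 + 216054) = (244781 + (2 - I*√211390))*(-236244 + 216054) = (244783 - I*√211390)*(-20190) = -4942168770 + 20190*I*√211390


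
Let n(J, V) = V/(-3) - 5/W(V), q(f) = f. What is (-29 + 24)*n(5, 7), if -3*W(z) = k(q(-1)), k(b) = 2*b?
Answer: 295/6 ≈ 49.167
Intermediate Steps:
W(z) = ⅔ (W(z) = -2*(-1)/3 = -⅓*(-2) = ⅔)
n(J, V) = -15/2 - V/3 (n(J, V) = V/(-3) - 5/⅔ = V*(-⅓) - 5*3/2 = -V/3 - 15/2 = -15/2 - V/3)
(-29 + 24)*n(5, 7) = (-29 + 24)*(-15/2 - ⅓*7) = -5*(-15/2 - 7/3) = -5*(-59/6) = 295/6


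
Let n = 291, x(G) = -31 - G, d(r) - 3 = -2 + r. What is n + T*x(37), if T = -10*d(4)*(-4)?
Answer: -13309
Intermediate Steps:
d(r) = 1 + r (d(r) = 3 + (-2 + r) = 1 + r)
T = 200 (T = -10*(1 + 4)*(-4) = -10*5*(-4) = -50*(-4) = 200)
n + T*x(37) = 291 + 200*(-31 - 1*37) = 291 + 200*(-31 - 37) = 291 + 200*(-68) = 291 - 13600 = -13309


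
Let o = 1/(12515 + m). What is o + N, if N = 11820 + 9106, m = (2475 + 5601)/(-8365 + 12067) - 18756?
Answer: 80551518409/3849351 ≈ 20926.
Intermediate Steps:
m = -11571106/617 (m = 8076/3702 - 18756 = 8076*(1/3702) - 18756 = 1346/617 - 18756 = -11571106/617 ≈ -18754.)
N = 20926
o = -617/3849351 (o = 1/(12515 - 11571106/617) = 1/(-3849351/617) = -617/3849351 ≈ -0.00016029)
o + N = -617/3849351 + 20926 = 80551518409/3849351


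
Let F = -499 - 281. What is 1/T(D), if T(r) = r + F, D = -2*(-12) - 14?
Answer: -1/770 ≈ -0.0012987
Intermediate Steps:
F = -780
D = 10 (D = 24 - 14 = 10)
T(r) = -780 + r (T(r) = r - 780 = -780 + r)
1/T(D) = 1/(-780 + 10) = 1/(-770) = -1/770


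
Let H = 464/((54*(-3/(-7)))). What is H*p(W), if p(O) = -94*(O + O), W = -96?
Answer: 9769984/27 ≈ 3.6185e+5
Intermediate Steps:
p(O) = -188*O
H = 1624/81 (H = 464/((54*(-3*(-⅐)))) = 464/((54*(3/7))) = 464/(162/7) = 464*(7/162) = 1624/81 ≈ 20.049)
H*p(W) = 1624*(-188*(-96))/81 = (1624/81)*18048 = 9769984/27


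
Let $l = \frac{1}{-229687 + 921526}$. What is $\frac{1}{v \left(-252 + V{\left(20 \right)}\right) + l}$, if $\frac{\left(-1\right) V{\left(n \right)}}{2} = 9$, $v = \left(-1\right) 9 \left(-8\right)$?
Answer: $- \frac{691839}{13449350159} \approx -5.144 \cdot 10^{-5}$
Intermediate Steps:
$v = 72$ ($v = \left(-9\right) \left(-8\right) = 72$)
$V{\left(n \right)} = -18$ ($V{\left(n \right)} = \left(-2\right) 9 = -18$)
$l = \frac{1}{691839} \approx 1.4454 \cdot 10^{-6}$
$\frac{1}{v \left(-252 + V{\left(20 \right)}\right) + l} = \frac{1}{72 \left(-252 - 18\right) + \frac{1}{691839}} = \frac{1}{72 \left(-270\right) + \frac{1}{691839}} = \frac{1}{-19440 + \frac{1}{691839}} = \frac{1}{- \frac{13449350159}{691839}} = - \frac{691839}{13449350159}$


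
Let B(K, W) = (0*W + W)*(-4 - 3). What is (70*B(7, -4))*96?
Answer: 188160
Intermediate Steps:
B(K, W) = -7*W (B(K, W) = (0 + W)*(-7) = W*(-7) = -7*W)
(70*B(7, -4))*96 = (70*(-7*(-4)))*96 = (70*28)*96 = 1960*96 = 188160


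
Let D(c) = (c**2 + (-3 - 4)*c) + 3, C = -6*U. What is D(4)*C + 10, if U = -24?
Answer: -1286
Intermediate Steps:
C = 144 (C = -6*(-24) = 144)
D(c) = 3 + c**2 - 7*c (D(c) = (c**2 - 7*c) + 3 = 3 + c**2 - 7*c)
D(4)*C + 10 = (3 + 4**2 - 7*4)*144 + 10 = (3 + 16 - 28)*144 + 10 = -9*144 + 10 = -1296 + 10 = -1286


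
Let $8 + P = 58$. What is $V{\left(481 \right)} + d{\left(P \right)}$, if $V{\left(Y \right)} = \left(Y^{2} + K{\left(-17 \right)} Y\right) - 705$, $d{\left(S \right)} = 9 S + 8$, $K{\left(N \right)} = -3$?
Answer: $229671$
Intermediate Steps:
$P = 50$ ($P = -8 + 58 = 50$)
$d{\left(S \right)} = 8 + 9 S$
$V{\left(Y \right)} = -705 + Y^{2} - 3 Y$ ($V{\left(Y \right)} = \left(Y^{2} - 3 Y\right) - 705 = -705 + Y^{2} - 3 Y$)
$V{\left(481 \right)} + d{\left(P \right)} = \left(-705 + 481^{2} - 1443\right) + \left(8 + 9 \cdot 50\right) = \left(-705 + 231361 - 1443\right) + \left(8 + 450\right) = 229213 + 458 = 229671$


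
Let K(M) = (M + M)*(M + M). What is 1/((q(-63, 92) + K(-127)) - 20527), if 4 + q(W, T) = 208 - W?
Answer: 1/44256 ≈ 2.2596e-5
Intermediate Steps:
K(M) = 4*M² (K(M) = (2*M)*(2*M) = 4*M²)
q(W, T) = 204 - W (q(W, T) = -4 + (208 - W) = 204 - W)
1/((q(-63, 92) + K(-127)) - 20527) = 1/(((204 - 1*(-63)) + 4*(-127)²) - 20527) = 1/(((204 + 63) + 4*16129) - 20527) = 1/((267 + 64516) - 20527) = 1/(64783 - 20527) = 1/44256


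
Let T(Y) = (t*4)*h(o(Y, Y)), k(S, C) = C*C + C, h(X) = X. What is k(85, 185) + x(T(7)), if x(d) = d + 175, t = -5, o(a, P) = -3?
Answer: 34645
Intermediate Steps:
k(S, C) = C + C**2 (k(S, C) = C**2 + C = C + C**2)
T(Y) = 60 (T(Y) = -5*4*(-3) = -20*(-3) = 60)
x(d) = 175 + d
k(85, 185) + x(T(7)) = 185*(1 + 185) + (175 + 60) = 185*186 + 235 = 34410 + 235 = 34645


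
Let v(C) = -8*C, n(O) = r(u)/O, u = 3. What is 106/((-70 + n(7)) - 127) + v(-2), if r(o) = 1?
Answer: 201/13 ≈ 15.462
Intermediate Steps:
n(O) = 1/O
106/((-70 + n(7)) - 127) + v(-2) = 106/((-70 + 1/7) - 127) - 8*(-2) = 106/((-70 + ⅐) - 127) + 16 = 106/(-489/7 - 127) + 16 = 106/(-1378/7) + 16 = -7/1378*106 + 16 = -7/13 + 16 = 201/13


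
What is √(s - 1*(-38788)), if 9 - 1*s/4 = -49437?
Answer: 14*√1207 ≈ 486.39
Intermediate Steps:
s = 197784 (s = 36 - 4*(-49437) = 36 + 197748 = 197784)
√(s - 1*(-38788)) = √(197784 - 1*(-38788)) = √(197784 + 38788) = √236572 = 14*√1207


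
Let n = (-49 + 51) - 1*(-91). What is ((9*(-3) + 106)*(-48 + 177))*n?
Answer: 947763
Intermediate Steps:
n = 93 (n = 2 + 91 = 93)
((9*(-3) + 106)*(-48 + 177))*n = ((9*(-3) + 106)*(-48 + 177))*93 = ((-27 + 106)*129)*93 = (79*129)*93 = 10191*93 = 947763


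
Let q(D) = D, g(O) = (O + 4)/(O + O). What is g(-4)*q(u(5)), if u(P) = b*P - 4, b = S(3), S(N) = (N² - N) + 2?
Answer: 0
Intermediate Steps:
S(N) = 2 + N² - N
b = 8 (b = 2 + 3² - 1*3 = 2 + 9 - 3 = 8)
u(P) = -4 + 8*P (u(P) = 8*P - 4 = -4 + 8*P)
g(O) = (4 + O)/(2*O) (g(O) = (4 + O)/((2*O)) = (4 + O)*(1/(2*O)) = (4 + O)/(2*O))
g(-4)*q(u(5)) = ((½)*(4 - 4)/(-4))*(-4 + 8*5) = ((½)*(-¼)*0)*(-4 + 40) = 0*36 = 0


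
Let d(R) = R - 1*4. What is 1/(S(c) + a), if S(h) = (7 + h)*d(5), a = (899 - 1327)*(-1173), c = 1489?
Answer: 1/503540 ≈ 1.9859e-6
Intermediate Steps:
d(R) = -4 + R (d(R) = R - 4 = -4 + R)
a = 502044 (a = -428*(-1173) = 502044)
S(h) = 7 + h (S(h) = (7 + h)*(-4 + 5) = (7 + h)*1 = 7 + h)
1/(S(c) + a) = 1/((7 + 1489) + 502044) = 1/(1496 + 502044) = 1/503540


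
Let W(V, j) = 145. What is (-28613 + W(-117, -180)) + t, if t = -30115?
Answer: -58583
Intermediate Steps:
(-28613 + W(-117, -180)) + t = (-28613 + 145) - 30115 = -28468 - 30115 = -58583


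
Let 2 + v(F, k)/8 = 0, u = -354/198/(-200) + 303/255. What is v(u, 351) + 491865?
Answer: 491849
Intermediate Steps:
u = 134323/112200 (u = -354*1/198*(-1/200) + 303*(1/255) = -59/33*(-1/200) + 101/85 = 59/6600 + 101/85 = 134323/112200 ≈ 1.1972)
v(F, k) = -16 (v(F, k) = -16 + 8*0 = -16 + 0 = -16)
v(u, 351) + 491865 = -16 + 491865 = 491849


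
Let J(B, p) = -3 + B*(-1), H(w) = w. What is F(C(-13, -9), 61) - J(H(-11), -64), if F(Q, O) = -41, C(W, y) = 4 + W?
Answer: -49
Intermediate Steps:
J(B, p) = -3 - B
F(C(-13, -9), 61) - J(H(-11), -64) = -41 - (-3 - 1*(-11)) = -41 - (-3 + 11) = -41 - 1*8 = -41 - 8 = -49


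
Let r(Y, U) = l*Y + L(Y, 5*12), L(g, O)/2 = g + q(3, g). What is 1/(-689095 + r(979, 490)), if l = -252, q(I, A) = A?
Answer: -1/931887 ≈ -1.0731e-6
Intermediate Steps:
L(g, O) = 4*g (L(g, O) = 2*(g + g) = 2*(2*g) = 4*g)
r(Y, U) = -248*Y (r(Y, U) = -252*Y + 4*Y = -248*Y)
1/(-689095 + r(979, 490)) = 1/(-689095 - 248*979) = 1/(-689095 - 242792) = 1/(-931887) = -1/931887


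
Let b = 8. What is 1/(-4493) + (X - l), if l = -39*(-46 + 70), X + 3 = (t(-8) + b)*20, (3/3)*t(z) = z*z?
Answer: 10661888/4493 ≈ 2373.0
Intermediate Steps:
t(z) = z² (t(z) = z*z = z²)
X = 1437 (X = -3 + ((-8)² + 8)*20 = -3 + (64 + 8)*20 = -3 + 72*20 = -3 + 1440 = 1437)
l = -936 (l = -39*24 = -936)
1/(-4493) + (X - l) = 1/(-4493) + (1437 - 1*(-936)) = -1/4493 + (1437 + 936) = -1/4493 + 2373 = 10661888/4493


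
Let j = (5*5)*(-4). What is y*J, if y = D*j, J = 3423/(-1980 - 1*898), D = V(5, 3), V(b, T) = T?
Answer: 513450/1439 ≈ 356.81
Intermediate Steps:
D = 3
j = -100 (j = 25*(-4) = -100)
J = -3423/2878 (J = 3423/(-1980 - 898) = 3423/(-2878) = 3423*(-1/2878) = -3423/2878 ≈ -1.1894)
y = -300 (y = 3*(-100) = -300)
y*J = -300*(-3423/2878) = 513450/1439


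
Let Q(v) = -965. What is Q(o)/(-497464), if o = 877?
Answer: 965/497464 ≈ 0.0019398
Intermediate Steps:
Q(o)/(-497464) = -965/(-497464) = -965*(-1/497464) = 965/497464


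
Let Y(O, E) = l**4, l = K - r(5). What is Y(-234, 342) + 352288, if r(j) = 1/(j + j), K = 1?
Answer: 3522886561/10000 ≈ 3.5229e+5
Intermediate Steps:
r(j) = 1/(2*j)
l = 9/10 (l = 1 - 1/(2*5) = 1 - 1*1/10 = 1 - 1/10 = 9/10 ≈ 0.90000)
Y(O, E) = 6561/10000 (Y(O, E) = (9/10)**4 = 6561/10000)
Y(-234, 342) + 352288 = 6561/10000 + 352288 = 3522886561/10000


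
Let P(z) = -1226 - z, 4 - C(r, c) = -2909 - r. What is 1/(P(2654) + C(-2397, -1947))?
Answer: -1/3364 ≈ -0.00029727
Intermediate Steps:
C(r, c) = 2913 + r (C(r, c) = 4 - (-2909 - r) = 4 + (2909 + r) = 2913 + r)
1/(P(2654) + C(-2397, -1947)) = 1/((-1226 - 1*2654) + (2913 - 2397)) = 1/((-1226 - 2654) + 516) = 1/(-3880 + 516) = 1/(-3364) = -1/3364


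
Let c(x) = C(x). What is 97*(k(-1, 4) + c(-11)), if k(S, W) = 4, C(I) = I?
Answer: -679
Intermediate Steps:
c(x) = x
97*(k(-1, 4) + c(-11)) = 97*(4 - 11) = 97*(-7) = -679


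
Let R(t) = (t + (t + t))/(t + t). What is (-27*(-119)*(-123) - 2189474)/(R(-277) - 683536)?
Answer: 5169346/1367069 ≈ 3.7813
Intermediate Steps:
R(t) = 3/2 (R(t) = (t + 2*t)/((2*t)) = (3*t)*(1/(2*t)) = 3/2)
(-27*(-119)*(-123) - 2189474)/(R(-277) - 683536) = (-27*(-119)*(-123) - 2189474)/(3/2 - 683536) = (3213*(-123) - 2189474)/(-1367069/2) = (-395199 - 2189474)*(-2/1367069) = -2584673*(-2/1367069) = 5169346/1367069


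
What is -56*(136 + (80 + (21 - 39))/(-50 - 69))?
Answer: -128976/17 ≈ -7586.8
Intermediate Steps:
-56*(136 + (80 + (21 - 39))/(-50 - 69)) = -56*(136 + (80 - 18)/(-119)) = -56*(136 + 62*(-1/119)) = -56*(136 - 62/119) = -56*16122/119 = -128976/17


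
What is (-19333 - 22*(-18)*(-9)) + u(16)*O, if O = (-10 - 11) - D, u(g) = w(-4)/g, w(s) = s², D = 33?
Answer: -22951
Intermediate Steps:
u(g) = 16/g (u(g) = (-4)²/g = 16/g)
O = -54 (O = (-10 - 11) - 1*33 = -21 - 33 = -54)
(-19333 - 22*(-18)*(-9)) + u(16)*O = (-19333 - 22*(-18)*(-9)) + (16/16)*(-54) = (-19333 + 396*(-9)) + (16*(1/16))*(-54) = (-19333 - 3564) + 1*(-54) = -22897 - 54 = -22951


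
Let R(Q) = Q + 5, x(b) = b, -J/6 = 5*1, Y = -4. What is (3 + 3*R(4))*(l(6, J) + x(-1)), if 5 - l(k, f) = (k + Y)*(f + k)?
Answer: 1560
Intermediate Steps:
J = -30 ≈ -30.000
R(Q) = 5 + Q
l(k, f) = 5 - (-4 + k)*(f + k) (l(k, f) = 5 - (k - 4)*(f + k) = 5 - (-4 + k)*(f + k))
(3 + 3*R(4))*(l(6, J) + x(-1)) = (3 + 3*(5 + 4))*((5 - 1*6² + 4*(-30) + 4*6 - 1*(-30)*6) - 1) = (3 + 3*9)*((5 - 1*36 - 120 + 24 + 180) - 1) = (3 + 27)*((5 - 36 - 120 + 24 + 180) - 1) = 30*(53 - 1) = 30*52 = 1560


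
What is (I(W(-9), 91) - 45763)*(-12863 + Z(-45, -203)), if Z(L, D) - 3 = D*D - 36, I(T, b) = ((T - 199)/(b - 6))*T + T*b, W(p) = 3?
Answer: -109493109494/85 ≈ -1.2882e+9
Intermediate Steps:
I(T, b) = T*b + T*(-199 + T)/(-6 + b) (I(T, b) = ((-199 + T)/(-6 + b))*T + T*b = T*(-199 + T)/(-6 + b) + T*b = T*b + T*(-199 + T)/(-6 + b))
Z(L, D) = -33 + D² (Z(L, D) = 3 + (D*D - 36) = 3 + (D² - 36) = 3 + (-36 + D²) = -33 + D²)
(I(W(-9), 91) - 45763)*(-12863 + Z(-45, -203)) = (3*(-199 + 3 + 91² - 6*91)/(-6 + 91) - 45763)*(-12863 + (-33 + (-203)²)) = (3*(-199 + 3 + 8281 - 546)/85 - 45763)*(-12863 + (-33 + 41209)) = (3*(1/85)*7539 - 45763)*(-12863 + 41176) = (22617/85 - 45763)*28313 = -3867238/85*28313 = -109493109494/85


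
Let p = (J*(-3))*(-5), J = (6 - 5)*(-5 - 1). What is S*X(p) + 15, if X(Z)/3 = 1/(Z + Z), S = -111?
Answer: 337/20 ≈ 16.850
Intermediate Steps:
J = -6 (J = 1*(-6) = -6)
p = -90 (p = -6*(-3)*(-5) = 18*(-5) = -90)
X(Z) = 3/(2*Z) (X(Z) = 3/(Z + Z) = 3/((2*Z)) = 3*(1/(2*Z)) = 3/(2*Z))
S*X(p) + 15 = -333/(2*(-90)) + 15 = -333*(-1)/(2*90) + 15 = -111*(-1/60) + 15 = 37/20 + 15 = 337/20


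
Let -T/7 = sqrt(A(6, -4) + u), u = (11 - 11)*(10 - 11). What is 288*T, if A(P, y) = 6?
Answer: -2016*sqrt(6) ≈ -4938.2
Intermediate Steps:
u = 0 (u = 0*(-1) = 0)
T = -7*sqrt(6) (T = -7*sqrt(6 + 0) = -7*sqrt(6) ≈ -17.146)
288*T = 288*(-7*sqrt(6)) = -2016*sqrt(6)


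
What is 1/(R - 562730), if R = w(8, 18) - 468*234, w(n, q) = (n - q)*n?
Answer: -1/672322 ≈ -1.4874e-6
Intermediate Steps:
w(n, q) = n*(n - q)
R = -109592 (R = 8*(8 - 1*18) - 468*234 = 8*(8 - 18) - 109512 = 8*(-10) - 109512 = -80 - 109512 = -109592)
1/(R - 562730) = 1/(-109592 - 562730) = 1/(-672322) = -1/672322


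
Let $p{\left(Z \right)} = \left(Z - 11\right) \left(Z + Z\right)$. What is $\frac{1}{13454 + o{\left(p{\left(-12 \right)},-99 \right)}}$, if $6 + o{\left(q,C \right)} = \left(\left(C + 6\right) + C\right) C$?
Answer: $\frac{1}{32456} \approx 3.0811 \cdot 10^{-5}$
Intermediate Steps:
$p{\left(Z \right)} = 2 Z \left(-11 + Z\right)$ ($p{\left(Z \right)} = \left(-11 + Z\right) 2 Z = 2 Z \left(-11 + Z\right)$)
$o{\left(q,C \right)} = -6 + C \left(6 + 2 C\right)$ ($o{\left(q,C \right)} = -6 + \left(\left(C + 6\right) + C\right) C = -6 + \left(\left(6 + C\right) + C\right) C = -6 + \left(6 + 2 C\right) C = -6 + C \left(6 + 2 C\right)$)
$\frac{1}{13454 + o{\left(p{\left(-12 \right)},-99 \right)}} = \frac{1}{13454 + \left(-6 + 2 \left(-99\right)^{2} + 6 \left(-99\right)\right)} = \frac{1}{13454 - -19002} = \frac{1}{13454 + 19002} = \frac{1}{32456}$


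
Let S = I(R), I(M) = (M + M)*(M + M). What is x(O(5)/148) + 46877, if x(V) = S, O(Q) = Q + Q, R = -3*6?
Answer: 48173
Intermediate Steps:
R = -18
O(Q) = 2*Q
I(M) = 4*M**2 (I(M) = (2*M)*(2*M) = 4*M**2)
S = 1296 (S = 4*(-18)**2 = 4*324 = 1296)
x(V) = 1296
x(O(5)/148) + 46877 = 1296 + 46877 = 48173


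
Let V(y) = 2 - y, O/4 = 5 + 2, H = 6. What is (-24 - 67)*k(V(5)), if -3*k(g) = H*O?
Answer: 5096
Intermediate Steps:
O = 28 (O = 4*(5 + 2) = 4*7 = 28)
k(g) = -56 (k(g) = -2*28 = -⅓*168 = -56)
(-24 - 67)*k(V(5)) = (-24 - 67)*(-56) = -91*(-56) = 5096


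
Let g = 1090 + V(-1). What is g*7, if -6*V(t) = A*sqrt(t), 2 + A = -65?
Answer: 7630 + 469*I/6 ≈ 7630.0 + 78.167*I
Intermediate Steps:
A = -67 (A = -2 - 65 = -67)
V(t) = 67*sqrt(t)/6 (V(t) = -(-67)*sqrt(t)/6 = 67*sqrt(t)/6)
g = 1090 + 67*I/6 (g = 1090 + 67*sqrt(-1)/6 = 1090 + 67*I/6 ≈ 1090.0 + 11.167*I)
g*7 = (1090 + 67*I/6)*7 = 7630 + 469*I/6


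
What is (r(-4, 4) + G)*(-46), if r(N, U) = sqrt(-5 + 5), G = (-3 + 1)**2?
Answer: -184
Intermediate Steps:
G = 4 (G = (-2)**2 = 4)
r(N, U) = 0 (r(N, U) = sqrt(0) = 0)
(r(-4, 4) + G)*(-46) = (0 + 4)*(-46) = 4*(-46) = -184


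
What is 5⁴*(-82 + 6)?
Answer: -47500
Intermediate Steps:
5⁴*(-82 + 6) = 625*(-76) = -47500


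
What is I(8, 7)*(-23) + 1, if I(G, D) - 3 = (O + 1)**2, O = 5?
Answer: -896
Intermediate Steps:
I(G, D) = 39 (I(G, D) = 3 + (5 + 1)**2 = 3 + 6**2 = 3 + 36 = 39)
I(8, 7)*(-23) + 1 = 39*(-23) + 1 = -897 + 1 = -896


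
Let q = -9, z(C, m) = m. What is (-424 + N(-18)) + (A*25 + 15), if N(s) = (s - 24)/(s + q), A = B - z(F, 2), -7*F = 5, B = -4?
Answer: -5017/9 ≈ -557.44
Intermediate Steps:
F = -5/7 (F = -⅐*5 = -5/7 ≈ -0.71429)
A = -6 (A = -4 - 1*2 = -4 - 2 = -6)
N(s) = (-24 + s)/(-9 + s) (N(s) = (s - 24)/(s - 9) = (-24 + s)/(-9 + s))
(-424 + N(-18)) + (A*25 + 15) = (-424 + (-24 - 18)/(-9 - 18)) + (-6*25 + 15) = (-424 - 42/(-27)) + (-150 + 15) = (-424 - 1/27*(-42)) - 135 = (-424 + 14/9) - 135 = -3802/9 - 135 = -5017/9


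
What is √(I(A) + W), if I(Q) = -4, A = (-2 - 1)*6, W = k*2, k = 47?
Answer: 3*√10 ≈ 9.4868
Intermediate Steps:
W = 94 (W = 47*2 = 94)
A = -18 (A = -3*6 = -18)
√(I(A) + W) = √(-4 + 94) = √90 = 3*√10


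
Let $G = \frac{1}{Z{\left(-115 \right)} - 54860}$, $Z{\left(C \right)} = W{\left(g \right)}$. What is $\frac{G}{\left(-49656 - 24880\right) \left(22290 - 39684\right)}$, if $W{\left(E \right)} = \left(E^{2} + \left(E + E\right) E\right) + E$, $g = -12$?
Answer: $- \frac{1}{70580326776960} \approx -1.4168 \cdot 10^{-14}$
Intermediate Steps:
$W{\left(E \right)} = E + 3 E^{2}$ ($W{\left(E \right)} = \left(E^{2} + 2 E E\right) + E = \left(E^{2} + 2 E^{2}\right) + E = 3 E^{2} + E = E + 3 E^{2}$)
$Z{\left(C \right)} = 420$ ($Z{\left(C \right)} = - 12 \left(1 + 3 \left(-12\right)\right) = - 12 \left(1 - 36\right) = \left(-12\right) \left(-35\right) = 420$)
$G = - \frac{1}{54440}$ ($G = \frac{1}{420 - 54860} = \frac{1}{-54440} = - \frac{1}{54440} \approx -1.8369 \cdot 10^{-5}$)
$\frac{G}{\left(-49656 - 24880\right) \left(22290 - 39684\right)} = - \frac{1}{54440 \left(-49656 - 24880\right) \left(22290 - 39684\right)} = - \frac{1}{54440 \left(\left(-74536\right) \left(-17394\right)\right)} = - \frac{1}{54440 \cdot 1296479184} = \left(- \frac{1}{54440}\right) \frac{1}{1296479184} = - \frac{1}{70580326776960}$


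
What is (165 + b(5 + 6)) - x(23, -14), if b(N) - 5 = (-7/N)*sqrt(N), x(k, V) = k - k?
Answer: 170 - 7*sqrt(11)/11 ≈ 167.89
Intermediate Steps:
x(k, V) = 0
b(N) = 5 - 7/sqrt(N) (b(N) = 5 + (-7/N)*sqrt(N) = 5 - 7/sqrt(N))
(165 + b(5 + 6)) - x(23, -14) = (165 + (5 - 7/sqrt(5 + 6))) - 1*0 = (165 + (5 - 7*sqrt(11)/11)) + 0 = (170 - 7*sqrt(11)/11) + 0 = 170 - 7*sqrt(11)/11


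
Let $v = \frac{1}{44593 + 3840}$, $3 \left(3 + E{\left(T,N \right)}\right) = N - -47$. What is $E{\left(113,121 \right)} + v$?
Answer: $\frac{2566950}{48433} \approx 53.0$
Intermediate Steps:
$E{\left(T,N \right)} = \frac{38}{3} + \frac{N}{3}$ ($E{\left(T,N \right)} = -3 + \frac{N - -47}{3} = -3 + \frac{N + 47}{3} = -3 + \frac{47 + N}{3} = -3 + \left(\frac{47}{3} + \frac{N}{3}\right) = \frac{38}{3} + \frac{N}{3}$)
$v = \frac{1}{48433} \approx 2.0647 \cdot 10^{-5}$
$E{\left(113,121 \right)} + v = \left(\frac{38}{3} + \frac{1}{3} \cdot 121\right) + \frac{1}{48433} = \left(\frac{38}{3} + \frac{121}{3}\right) + \frac{1}{48433} = 53 + \frac{1}{48433} = \frac{2566950}{48433}$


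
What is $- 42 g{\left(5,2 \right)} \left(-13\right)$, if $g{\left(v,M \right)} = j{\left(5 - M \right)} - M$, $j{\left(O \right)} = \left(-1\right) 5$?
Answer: $-3822$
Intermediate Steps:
$j{\left(O \right)} = -5$
$g{\left(v,M \right)} = -5 - M$
$- 42 g{\left(5,2 \right)} \left(-13\right) = - 42 \left(-5 - 2\right) \left(-13\right) = \left(-42\right) \left(-7\right) \left(-13\right) = 294 \left(-13\right) = -3822$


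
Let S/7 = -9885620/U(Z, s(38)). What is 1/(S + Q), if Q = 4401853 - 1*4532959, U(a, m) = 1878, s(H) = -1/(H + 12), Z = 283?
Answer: -939/157708204 ≈ -5.9540e-6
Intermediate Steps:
s(H) = -1/(12 + H)
Q = -131106 (Q = 4401853 - 4532959 = -131106)
S = -34599670/939 (S = 7*(-9885620/1878) = 7*(-9885620*1/1878) = 7*(-4942810/939) = -34599670/939 ≈ -36847.)
1/(S + Q) = 1/(-34599670/939 - 131106) = 1/(-157708204/939) = -939/157708204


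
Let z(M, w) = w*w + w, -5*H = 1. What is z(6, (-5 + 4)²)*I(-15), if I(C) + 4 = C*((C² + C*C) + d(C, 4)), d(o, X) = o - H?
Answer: -13064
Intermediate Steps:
H = -⅕ (H = -⅕*1 = -⅕ ≈ -0.20000)
d(o, X) = ⅕ + o (d(o, X) = o - 1*(-⅕) = o + ⅕ = ⅕ + o)
z(M, w) = w + w² (z(M, w) = w² + w = w + w²)
I(C) = -4 + C*(⅕ + C + 2*C²) (I(C) = -4 + C*((C² + C*C) + (⅕ + C)) = -4 + C*((C² + C²) + (⅕ + C)) = -4 + C*(2*C² + (⅕ + C)) = -4 + C*(⅕ + C + 2*C²))
z(6, (-5 + 4)²)*I(-15) = ((-5 + 4)²*(1 + (-5 + 4)²))*(-4 + (-15)² + 2*(-15)³ + (⅕)*(-15)) = ((-1)²*(1 + (-1)²))*(-4 + 225 + 2*(-3375) - 3) = (1*(1 + 1))*(-4 + 225 - 6750 - 3) = (1*2)*(-6532) = 2*(-6532) = -13064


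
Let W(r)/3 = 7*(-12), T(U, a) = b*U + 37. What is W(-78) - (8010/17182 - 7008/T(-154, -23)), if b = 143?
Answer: -47744285673/188873135 ≈ -252.78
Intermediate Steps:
T(U, a) = 37 + 143*U (T(U, a) = 143*U + 37 = 37 + 143*U)
W(r) = -252 (W(r) = 3*(7*(-12)) = 3*(-84) = -252)
W(-78) - (8010/17182 - 7008/T(-154, -23)) = -252 - (8010/17182 - 7008/(37 + 143*(-154))) = -252 - (8010*(1/17182) - 7008/(37 - 22022)) = -252 - (4005/8591 - 7008/(-21985)) = -252 - (4005/8591 - 7008*(-1/21985)) = -252 - (4005/8591 + 7008/21985) = -252 - 1*148255653/188873135 = -252 - 148255653/188873135 = -47744285673/188873135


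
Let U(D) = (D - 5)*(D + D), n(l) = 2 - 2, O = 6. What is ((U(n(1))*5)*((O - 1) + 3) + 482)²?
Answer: 232324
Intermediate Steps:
n(l) = 0
U(D) = 2*D*(-5 + D) (U(D) = (-5 + D)*(2*D) = 2*D*(-5 + D))
((U(n(1))*5)*((O - 1) + 3) + 482)² = (((2*0*(-5 + 0))*5)*((6 - 1) + 3) + 482)² = (((2*0*(-5))*5)*(5 + 3) + 482)² = ((0*5)*8 + 482)² = (0*8 + 482)² = (0 + 482)² = 482² = 232324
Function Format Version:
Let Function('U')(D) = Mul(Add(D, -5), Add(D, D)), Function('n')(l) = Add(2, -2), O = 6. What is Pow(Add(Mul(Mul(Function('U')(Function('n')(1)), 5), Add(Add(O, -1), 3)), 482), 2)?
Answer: 232324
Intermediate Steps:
Function('n')(l) = 0
Function('U')(D) = Mul(2, D, Add(-5, D)) (Function('U')(D) = Mul(Add(-5, D), Mul(2, D)) = Mul(2, D, Add(-5, D)))
Pow(Add(Mul(Mul(Function('U')(Function('n')(1)), 5), Add(Add(O, -1), 3)), 482), 2) = Pow(Add(Mul(Mul(Mul(2, 0, Add(-5, 0)), 5), Add(Add(6, -1), 3)), 482), 2) = Pow(Add(Mul(Mul(Mul(2, 0, -5), 5), Add(5, 3)), 482), 2) = Pow(Add(Mul(Mul(0, 5), 8), 482), 2) = Pow(Add(Mul(0, 8), 482), 2) = Pow(Add(0, 482), 2) = Pow(482, 2) = 232324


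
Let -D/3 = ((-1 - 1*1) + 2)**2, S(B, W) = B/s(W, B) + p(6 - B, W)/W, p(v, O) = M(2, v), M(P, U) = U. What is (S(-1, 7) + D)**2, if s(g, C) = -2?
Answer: 9/4 ≈ 2.2500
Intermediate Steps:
p(v, O) = v
S(B, W) = -B/2 + (6 - B)/W (S(B, W) = B/(-2) + (6 - B)/W = B*(-1/2) + (6 - B)/W = -B/2 + (6 - B)/W)
D = 0 (D = -3*((-1 - 1*1) + 2)**2 = -3*((-1 - 1) + 2)**2 = -3*(-2 + 2)**2 = -3*0**2 = -3*0 = 0)
(S(-1, 7) + D)**2 = ((6 - 1*(-1) - 1/2*(-1)*7)/7 + 0)**2 = ((6 + 1 + 7/2)/7 + 0)**2 = ((1/7)*(21/2) + 0)**2 = (3/2 + 0)**2 = (3/2)**2 = 9/4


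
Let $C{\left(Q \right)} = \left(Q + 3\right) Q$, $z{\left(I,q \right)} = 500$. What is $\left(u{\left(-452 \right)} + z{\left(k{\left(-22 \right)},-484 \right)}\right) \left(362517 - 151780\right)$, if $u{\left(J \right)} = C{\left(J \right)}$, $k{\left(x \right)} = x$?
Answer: $42874021176$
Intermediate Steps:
$C{\left(Q \right)} = Q \left(3 + Q\right)$ ($C{\left(Q \right)} = \left(3 + Q\right) Q = Q \left(3 + Q\right)$)
$u{\left(J \right)} = J \left(3 + J\right)$
$\left(u{\left(-452 \right)} + z{\left(k{\left(-22 \right)},-484 \right)}\right) \left(362517 - 151780\right) = \left(- 452 \left(3 - 452\right) + 500\right) \left(362517 - 151780\right) = \left(\left(-452\right) \left(-449\right) + 500\right) 210737 = \left(202948 + 500\right) 210737 = 203448 \cdot 210737 = 42874021176$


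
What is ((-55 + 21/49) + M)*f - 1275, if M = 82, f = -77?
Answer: -3387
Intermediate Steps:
((-55 + 21/49) + M)*f - 1275 = ((-55 + 21/49) + 82)*(-77) - 1275 = ((-55 + 21*(1/49)) + 82)*(-77) - 1275 = ((-55 + 3/7) + 82)*(-77) - 1275 = (-382/7 + 82)*(-77) - 1275 = (192/7)*(-77) - 1275 = -2112 - 1275 = -3387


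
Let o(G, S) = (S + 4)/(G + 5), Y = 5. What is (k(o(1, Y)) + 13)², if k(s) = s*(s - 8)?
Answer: 169/16 ≈ 10.563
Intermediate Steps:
o(G, S) = (4 + S)/(5 + G)
k(s) = s*(-8 + s)
(k(o(1, Y)) + 13)² = (((4 + 5)/(5 + 1))*(-8 + (4 + 5)/(5 + 1)) + 13)² = ((9/6)*(-8 + 9/6) + 13)² = (((⅙)*9)*(-8 + (⅙)*9) + 13)² = (3*(-8 + 3/2)/2 + 13)² = ((3/2)*(-13/2) + 13)² = (-39/4 + 13)² = (13/4)² = 169/16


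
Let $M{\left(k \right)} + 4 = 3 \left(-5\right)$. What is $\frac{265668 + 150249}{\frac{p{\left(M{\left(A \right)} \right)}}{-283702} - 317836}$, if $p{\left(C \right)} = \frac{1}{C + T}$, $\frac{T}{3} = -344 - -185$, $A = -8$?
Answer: $- \frac{19508752142688}{14908223866837} \approx -1.3086$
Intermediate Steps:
$M{\left(k \right)} = -19$ ($M{\left(k \right)} = -4 + 3 \left(-5\right) = -4 - 15 = -19$)
$T = -477$ ($T = 3 \left(-344 - -185\right) = 3 \left(-344 + 185\right) = 3 \left(-159\right) = -477$)
$p{\left(C \right)} = \frac{1}{-477 + C}$ ($p{\left(C \right)} = \frac{1}{C - 477} = \frac{1}{-477 + C}$)
$\frac{265668 + 150249}{\frac{p{\left(M{\left(A \right)} \right)}}{-283702} - 317836} = \frac{265668 + 150249}{\frac{1}{\left(-477 - 19\right) \left(-283702\right)} - 317836} = \frac{415917}{\frac{1}{-496} \left(- \frac{1}{283702}\right) - 317836} = \frac{415917}{\left(- \frac{1}{496}\right) \left(- \frac{1}{283702}\right) - 317836} = \frac{415917}{\frac{1}{140716192} - 317836} = \frac{415917}{- \frac{44724671600511}{140716192}} = 415917 \left(- \frac{140716192}{44724671600511}\right) = - \frac{19508752142688}{14908223866837}$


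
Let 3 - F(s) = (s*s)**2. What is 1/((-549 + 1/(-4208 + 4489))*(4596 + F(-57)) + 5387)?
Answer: 281/1627745197483 ≈ 1.7263e-10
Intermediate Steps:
F(s) = 3 - s**4 (F(s) = 3 - (s*s)**2 = 3 - (s**2)**2 = 3 - s**4)
1/((-549 + 1/(-4208 + 4489))*(4596 + F(-57)) + 5387) = 1/((-549 + 1/(-4208 + 4489))*(4596 + (3 - 1*(-57)**4)) + 5387) = 1/((-549 + 1/281)*(4596 + (3 - 1*10556001)) + 5387) = 1/((-549 + 1/281)*(4596 + (3 - 10556001)) + 5387) = 1/(-154268*(4596 - 10555998)/281 + 5387) = 1/(-154268/281*(-10551402) + 5387) = 1/(1627743683736/281 + 5387) = 1/(1627745197483/281) = 281/1627745197483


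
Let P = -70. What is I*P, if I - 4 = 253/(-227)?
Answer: -45850/227 ≈ -201.98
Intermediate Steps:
I = 655/227 (I = 4 + 253/(-227) = 4 + 253*(-1/227) = 4 - 253/227 = 655/227 ≈ 2.8855)
I*P = (655/227)*(-70) = -45850/227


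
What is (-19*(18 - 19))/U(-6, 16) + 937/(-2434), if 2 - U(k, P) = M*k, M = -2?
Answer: -13904/6085 ≈ -2.2850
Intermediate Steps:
U(k, P) = 2 + 2*k (U(k, P) = 2 - (-2)*k = 2 + 2*k)
(-19*(18 - 19))/U(-6, 16) + 937/(-2434) = (-19*(18 - 19))/(2 + 2*(-6)) + 937/(-2434) = (-19*(-1))/(2 - 12) + 937*(-1/2434) = 19/(-10) - 937/2434 = 19*(-⅒) - 937/2434 = -19/10 - 937/2434 = -13904/6085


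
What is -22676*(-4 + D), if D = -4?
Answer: 181408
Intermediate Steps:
-22676*(-4 + D) = -22676*(-4 - 4) = -22676*(-8) = -5669*(-32) = 181408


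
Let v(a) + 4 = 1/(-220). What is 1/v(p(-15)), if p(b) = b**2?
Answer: -220/881 ≈ -0.24972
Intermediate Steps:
v(a) = -881/220 (v(a) = -4 + 1/(-220) = -4 - 1/220 = -881/220)
1/v(p(-15)) = 1/(-881/220) = -220/881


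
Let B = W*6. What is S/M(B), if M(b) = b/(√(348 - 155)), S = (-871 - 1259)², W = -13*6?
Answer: -126025*√193/13 ≈ -1.3468e+5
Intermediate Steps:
W = -78
B = -468 (B = -78*6 = -468)
S = 4536900 (S = (-2130)² = 4536900)
M(b) = b*√193/193 (M(b) = b/(√193) = b*(√193/193) = b*√193/193)
S/M(B) = 4536900/(((1/193)*(-468)*√193)) = 4536900/((-468*√193/193)) = 4536900*(-√193/468) = -126025*√193/13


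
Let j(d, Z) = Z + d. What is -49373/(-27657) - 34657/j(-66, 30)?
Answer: 35566151/36876 ≈ 964.48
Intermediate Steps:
-49373/(-27657) - 34657/j(-66, 30) = -49373/(-27657) - 34657/(30 - 66) = -49373*(-1/27657) - 34657/(-36) = 49373/27657 - 34657*(-1/36) = 49373/27657 + 34657/36 = 35566151/36876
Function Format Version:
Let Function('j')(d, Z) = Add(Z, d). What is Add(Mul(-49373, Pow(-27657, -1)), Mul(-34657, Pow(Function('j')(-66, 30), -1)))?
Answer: Rational(35566151, 36876) ≈ 964.48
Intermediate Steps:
Add(Mul(-49373, Pow(-27657, -1)), Mul(-34657, Pow(Function('j')(-66, 30), -1))) = Add(Mul(-49373, Pow(-27657, -1)), Mul(-34657, Pow(Add(30, -66), -1))) = Add(Mul(-49373, Rational(-1, 27657)), Mul(-34657, Pow(-36, -1))) = Add(Rational(49373, 27657), Mul(-34657, Rational(-1, 36))) = Add(Rational(49373, 27657), Rational(34657, 36)) = Rational(35566151, 36876)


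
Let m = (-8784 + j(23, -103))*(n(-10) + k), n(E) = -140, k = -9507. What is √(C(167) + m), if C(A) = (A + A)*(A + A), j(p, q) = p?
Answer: √84628923 ≈ 9199.4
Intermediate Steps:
m = 84517367 (m = (-8784 + 23)*(-140 - 9507) = -8761*(-9647) = 84517367)
C(A) = 4*A² (C(A) = (2*A)*(2*A) = 4*A²)
√(C(167) + m) = √(4*167² + 84517367) = √(4*27889 + 84517367) = √(111556 + 84517367) = √84628923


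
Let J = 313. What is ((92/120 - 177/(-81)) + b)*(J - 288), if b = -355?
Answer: -475265/54 ≈ -8801.2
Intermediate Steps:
((92/120 - 177/(-81)) + b)*(J - 288) = ((92/120 - 177/(-81)) - 355)*(313 - 288) = ((92*(1/120) - 177*(-1/81)) - 355)*25 = ((23/30 + 59/27) - 355)*25 = (797/270 - 355)*25 = -95053/270*25 = -475265/54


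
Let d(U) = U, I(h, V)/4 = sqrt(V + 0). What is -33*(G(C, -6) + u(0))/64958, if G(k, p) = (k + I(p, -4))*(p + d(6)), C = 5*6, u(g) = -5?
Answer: 165/64958 ≈ 0.0025401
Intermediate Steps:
C = 30
I(h, V) = 4*sqrt(V) (I(h, V) = 4*sqrt(V + 0) = 4*sqrt(V))
G(k, p) = (6 + p)*(k + 8*I) (G(k, p) = (k + 4*sqrt(-4))*(p + 6) = (k + 4*(2*I))*(6 + p) = (k + 8*I)*(6 + p) = (6 + p)*(k + 8*I))
-33*(G(C, -6) + u(0))/64958 = -33*((6*30 + 48*I + 30*(-6) + 8*I*(-6)) - 5)/64958 = -33*((180 + 48*I - 180 - 48*I) - 5)*(1/64958) = -33*(0 - 5)*(1/64958) = -33*(-5)*(1/64958) = 165*(1/64958) = 165/64958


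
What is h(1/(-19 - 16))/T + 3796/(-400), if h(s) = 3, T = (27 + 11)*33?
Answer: -198291/20900 ≈ -9.4876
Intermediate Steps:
T = 1254 (T = 38*33 = 1254)
h(1/(-19 - 16))/T + 3796/(-400) = 3/1254 + 3796/(-400) = 3*(1/1254) + 3796*(-1/400) = 1/418 - 949/100 = -198291/20900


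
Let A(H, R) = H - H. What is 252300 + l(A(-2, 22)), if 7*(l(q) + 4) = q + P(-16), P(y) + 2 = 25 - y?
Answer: 1766111/7 ≈ 2.5230e+5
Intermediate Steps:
P(y) = 23 - y (P(y) = -2 + (25 - y) = 23 - y)
A(H, R) = 0
l(q) = 11/7 + q/7 (l(q) = -4 + (q + (23 - 1*(-16)))/7 = -4 + (q + (23 + 16))/7 = -4 + (q + 39)/7 = -4 + (39 + q)/7 = -4 + (39/7 + q/7) = 11/7 + q/7)
252300 + l(A(-2, 22)) = 252300 + (11/7 + (1/7)*0) = 252300 + (11/7 + 0) = 252300 + 11/7 = 1766111/7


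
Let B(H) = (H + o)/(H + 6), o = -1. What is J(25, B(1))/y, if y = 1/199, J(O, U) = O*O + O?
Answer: 129350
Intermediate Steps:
B(H) = (-1 + H)/(6 + H) (B(H) = (H - 1)/(H + 6) = (-1 + H)/(6 + H))
J(O, U) = O + O**2 (J(O, U) = O**2 + O = O + O**2)
y = 1/199 ≈ 0.0050251
J(25, B(1))/y = (25*(1 + 25))/(1/199) = (25*26)*199 = 650*199 = 129350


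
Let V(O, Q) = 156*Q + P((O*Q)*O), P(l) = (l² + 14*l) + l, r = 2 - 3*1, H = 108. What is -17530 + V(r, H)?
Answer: 12602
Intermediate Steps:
r = -1 (r = 2 - 3 = -1)
P(l) = l² + 15*l
V(O, Q) = 156*Q + Q*O²*(15 + Q*O²) (V(O, Q) = 156*Q + ((O*Q)*O)*(15 + (O*Q)*O) = 156*Q + (Q*O²)*(15 + Q*O²) = 156*Q + Q*O²*(15 + Q*O²))
-17530 + V(r, H) = -17530 + 108*(156 + (-1)²*(15 + 108*(-1)²)) = -17530 + 108*(156 + 1*(15 + 108*1)) = -17530 + 108*(156 + 1*(15 + 108)) = -17530 + 108*(156 + 1*123) = -17530 + 108*(156 + 123) = -17530 + 108*279 = -17530 + 30132 = 12602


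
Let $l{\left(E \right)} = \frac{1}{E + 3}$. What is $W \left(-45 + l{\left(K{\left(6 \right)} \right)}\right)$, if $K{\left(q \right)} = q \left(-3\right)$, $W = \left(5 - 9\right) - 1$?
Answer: $\frac{676}{3} \approx 225.33$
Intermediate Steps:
$W = -5$ ($W = -4 - 1 = -5$)
$K{\left(q \right)} = - 3 q$
$l{\left(E \right)} = \frac{1}{3 + E}$
$W \left(-45 + l{\left(K{\left(6 \right)} \right)}\right) = - 5 \left(-45 + \frac{1}{3 - 18}\right) = - 5 \left(-45 + \frac{1}{-15}\right) = - 5 \left(-45 - \frac{1}{15}\right) = \left(-5\right) \left(- \frac{676}{15}\right) = \frac{676}{3}$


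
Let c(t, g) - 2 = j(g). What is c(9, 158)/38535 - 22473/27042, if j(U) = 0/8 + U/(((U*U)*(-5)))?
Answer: -57007914511/68602511775 ≈ -0.83099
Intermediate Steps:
j(U) = -1/(5*U) (j(U) = 0*(1/8) + U/((U**2*(-5))) = 0 + U/((-5*U**2)) = 0 + U*(-1/(5*U**2)) = 0 - 1/(5*U) = -1/(5*U))
c(t, g) = 2 - 1/(5*g)
c(9, 158)/38535 - 22473/27042 = (2 - 1/5/158)/38535 - 22473/27042 = (2 - 1/5*1/158)*(1/38535) - 22473*1/27042 = (2 - 1/790)*(1/38535) - 7491/9014 = (1579/790)*(1/38535) - 7491/9014 = 1579/30442650 - 7491/9014 = -57007914511/68602511775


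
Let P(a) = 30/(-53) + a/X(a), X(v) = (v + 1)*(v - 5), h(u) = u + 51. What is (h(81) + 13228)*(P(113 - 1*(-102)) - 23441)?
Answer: -9411349910395/30051 ≈ -3.1318e+8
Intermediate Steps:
h(u) = 51 + u
X(v) = (1 + v)*(-5 + v)
P(a) = -30/53 + a/(-5 + a² - 4*a) (P(a) = 30/(-53) + a/(-5 + a² - 4*a) = 30*(-1/53) + a/(-5 + a² - 4*a) = -30/53 + a/(-5 + a² - 4*a))
(h(81) + 13228)*(P(113 - 1*(-102)) - 23441) = ((51 + 81) + 13228)*((-150 - 173*(113 - 1*(-102)) + 30*(113 - 1*(-102))²)/(53*(5 - (113 - 1*(-102))² + 4*(113 - 1*(-102)))) - 23441) = (132 + 13228)*((-150 - 173*(113 + 102) + 30*(113 + 102)²)/(53*(5 - (113 + 102)² + 4*(113 + 102))) - 23441) = 13360*((-150 - 173*215 + 30*215²)/(53*(5 - 1*215² + 4*215)) - 23441) = 13360*((-150 - 37195 + 30*46225)/(53*(5 - 1*46225 + 860)) - 23441) = 13360*((-150 - 37195 + 1386750)/(53*(5 - 46225 + 860)) - 23441) = 13360*((1/53)*1349405/(-45360) - 23441) = 13360*((1/53)*(-1/45360)*1349405 - 23441) = 13360*(-269881/480816 - 23441) = 13360*(-11271077737/480816) = -9411349910395/30051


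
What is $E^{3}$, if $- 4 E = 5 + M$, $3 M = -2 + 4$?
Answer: $- \frac{4913}{1728} \approx -2.8432$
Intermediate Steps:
$M = \frac{2}{3}$ ($M = \frac{-2 + 4}{3} = \frac{1}{3} \cdot 2 = \frac{2}{3} \approx 0.66667$)
$E = - \frac{17}{12}$ ($E = - \frac{5 + \frac{2}{3}}{4} = \left(- \frac{1}{4}\right) \frac{17}{3} = - \frac{17}{12} \approx -1.4167$)
$E^{3} = \left(- \frac{17}{12}\right)^{3} = - \frac{4913}{1728}$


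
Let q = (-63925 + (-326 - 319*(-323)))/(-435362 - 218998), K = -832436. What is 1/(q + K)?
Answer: -7980/6642839753 ≈ -1.2013e-6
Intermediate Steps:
q = -473/7980 (q = (-63925 + (-326 + 103037))/(-654360) = (-63925 + 102711)*(-1/654360) = 38786*(-1/654360) = -473/7980 ≈ -0.059273)
1/(q + K) = 1/(-473/7980 - 832436) = 1/(-6642839753/7980) = -7980/6642839753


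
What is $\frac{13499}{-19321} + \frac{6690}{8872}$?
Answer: $\frac{4747181}{85707956} \approx 0.055388$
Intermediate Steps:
$\frac{13499}{-19321} + \frac{6690}{8872} = 13499 \left(- \frac{1}{19321}\right) + 6690 \cdot \frac{1}{8872} = - \frac{13499}{19321} + \frac{3345}{4436} = \frac{4747181}{85707956}$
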